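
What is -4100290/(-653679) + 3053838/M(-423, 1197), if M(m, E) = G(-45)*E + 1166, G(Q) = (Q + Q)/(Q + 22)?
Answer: 23232485264483/43975601046 ≈ 528.30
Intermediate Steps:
G(Q) = 2*Q/(22 + Q) (G(Q) = (2*Q)/(22 + Q) = 2*Q/(22 + Q))
M(m, E) = 1166 + 90*E/23 (M(m, E) = (2*(-45)/(22 - 45))*E + 1166 = (2*(-45)/(-23))*E + 1166 = (2*(-45)*(-1/23))*E + 1166 = 90*E/23 + 1166 = 1166 + 90*E/23)
-4100290/(-653679) + 3053838/M(-423, 1197) = -4100290/(-653679) + 3053838/(1166 + (90/23)*1197) = -4100290*(-1/653679) + 3053838/(1166 + 107730/23) = 4100290/653679 + 3053838/(134548/23) = 4100290/653679 + 3053838*(23/134548) = 4100290/653679 + 35119137/67274 = 23232485264483/43975601046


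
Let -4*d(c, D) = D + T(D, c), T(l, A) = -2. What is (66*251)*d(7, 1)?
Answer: 8283/2 ≈ 4141.5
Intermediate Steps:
d(c, D) = ½ - D/4 (d(c, D) = -(D - 2)/4 = -(-2 + D)/4 = ½ - D/4)
(66*251)*d(7, 1) = (66*251)*(½ - ¼*1) = 16566*(½ - ¼) = 16566*(¼) = 8283/2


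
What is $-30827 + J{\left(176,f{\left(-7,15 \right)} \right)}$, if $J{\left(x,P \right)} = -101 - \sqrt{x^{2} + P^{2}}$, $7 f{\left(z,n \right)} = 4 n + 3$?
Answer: $-30928 - \sqrt{31057} \approx -31104.0$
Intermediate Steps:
$f{\left(z,n \right)} = \frac{3}{7} + \frac{4 n}{7}$ ($f{\left(z,n \right)} = \frac{4 n + 3}{7} = \frac{3 + 4 n}{7} = \frac{3}{7} + \frac{4 n}{7}$)
$J{\left(x,P \right)} = -101 - \sqrt{P^{2} + x^{2}}$
$-30827 + J{\left(176,f{\left(-7,15 \right)} \right)} = -30827 - \left(101 + \sqrt{\left(\frac{3}{7} + \frac{4}{7} \cdot 15\right)^{2} + 176^{2}}\right) = -30827 - \left(101 + \sqrt{\left(\frac{3}{7} + \frac{60}{7}\right)^{2} + 30976}\right) = -30827 - \left(101 + \sqrt{9^{2} + 30976}\right) = -30827 - \left(101 + \sqrt{81 + 30976}\right) = -30827 - \left(101 + \sqrt{31057}\right) = -30928 - \sqrt{31057}$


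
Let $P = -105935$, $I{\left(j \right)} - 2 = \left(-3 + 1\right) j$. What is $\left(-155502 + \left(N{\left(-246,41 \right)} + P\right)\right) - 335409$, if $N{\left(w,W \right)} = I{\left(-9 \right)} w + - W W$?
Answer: $-603447$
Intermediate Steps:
$I{\left(j \right)} = 2 - 2 j$ ($I{\left(j \right)} = 2 + \left(-3 + 1\right) j = 2 - 2 j$)
$N{\left(w,W \right)} = - W^{2} + 20 w$ ($N{\left(w,W \right)} = \left(2 - -18\right) w + - W W = \left(2 + 18\right) w - W^{2} = 20 w - W^{2} = - W^{2} + 20 w$)
$\left(-155502 + \left(N{\left(-246,41 \right)} + P\right)\right) - 335409 = \left(-155502 + \left(\left(- 41^{2} + 20 \left(-246\right)\right) - 105935\right)\right) - 335409 = \left(-155502 - 112536\right) - 335409 = -268038 - 335409 = -603447$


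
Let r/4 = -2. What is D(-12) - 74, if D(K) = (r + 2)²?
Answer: -38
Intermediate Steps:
r = -8 (r = 4*(-2) = -8)
D(K) = 36 (D(K) = (-8 + 2)² = (-6)² = 36)
D(-12) - 74 = 36 - 74 = -38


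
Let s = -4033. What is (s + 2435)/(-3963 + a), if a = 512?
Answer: 94/203 ≈ 0.46305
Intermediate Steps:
(s + 2435)/(-3963 + a) = (-4033 + 2435)/(-3963 + 512) = -1598/(-3451) = -1598*(-1/3451) = 94/203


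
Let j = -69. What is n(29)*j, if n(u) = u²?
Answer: -58029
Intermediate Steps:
n(29)*j = 29²*(-69) = 841*(-69) = -58029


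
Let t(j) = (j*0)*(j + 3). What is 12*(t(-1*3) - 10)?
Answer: -120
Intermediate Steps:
t(j) = 0 (t(j) = 0*(3 + j) = 0)
12*(t(-1*3) - 10) = 12*(0 - 10) = 12*(-10) = -120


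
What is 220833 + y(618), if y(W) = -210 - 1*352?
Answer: 220271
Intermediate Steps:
y(W) = -562 (y(W) = -210 - 352 = -562)
220833 + y(618) = 220833 - 562 = 220271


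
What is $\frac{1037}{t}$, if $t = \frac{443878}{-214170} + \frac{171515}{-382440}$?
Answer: $- \frac{2831258008920}{6883002329} \approx -411.34$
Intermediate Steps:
$t = - \frac{6883002329}{2730239160}$ ($t = 443878 \left(- \frac{1}{214170}\right) + 171515 \left(- \frac{1}{382440}\right) = - \frac{221939}{107085} - \frac{34303}{76488} = - \frac{6883002329}{2730239160} \approx -2.521$)
$\frac{1037}{t} = \frac{1037}{- \frac{6883002329}{2730239160}} = 1037 \left(- \frac{2730239160}{6883002329}\right) = - \frac{2831258008920}{6883002329}$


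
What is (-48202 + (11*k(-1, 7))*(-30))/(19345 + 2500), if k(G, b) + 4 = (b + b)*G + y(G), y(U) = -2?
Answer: -41602/21845 ≈ -1.9044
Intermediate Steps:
k(G, b) = -6 + 2*G*b (k(G, b) = -4 + ((b + b)*G - 2) = -4 + ((2*b)*G - 2) = -4 + (2*G*b - 2) = -4 + (-2 + 2*G*b) = -6 + 2*G*b)
(-48202 + (11*k(-1, 7))*(-30))/(19345 + 2500) = (-48202 + (11*(-6 + 2*(-1)*7))*(-30))/(19345 + 2500) = (-48202 + (11*(-6 - 14))*(-30))/21845 = (-48202 + (11*(-20))*(-30))*(1/21845) = (-48202 - 220*(-30))*(1/21845) = (-48202 + 6600)*(1/21845) = -41602*1/21845 = -41602/21845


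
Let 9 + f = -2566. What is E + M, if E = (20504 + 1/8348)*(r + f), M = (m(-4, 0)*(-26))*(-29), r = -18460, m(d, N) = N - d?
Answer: -3600480934187/8348 ≈ -4.3130e+8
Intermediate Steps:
f = -2575 (f = -9 - 2566 = -2575)
M = 3016 (M = ((0 - 1*(-4))*(-26))*(-29) = ((0 + 4)*(-26))*(-29) = (4*(-26))*(-29) = -104*(-29) = 3016)
E = -3600506111755/8348 (E = (20504 + 1/8348)*(-18460 - 2575) = (20504 + 1/8348)*(-21035) = (171167393/8348)*(-21035) = -3600506111755/8348 ≈ -4.3130e+8)
E + M = -3600506111755/8348 + 3016 = -3600480934187/8348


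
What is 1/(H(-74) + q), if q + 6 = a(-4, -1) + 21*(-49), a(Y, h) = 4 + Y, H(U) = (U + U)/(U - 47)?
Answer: -121/125087 ≈ -0.00096733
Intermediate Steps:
H(U) = 2*U/(-47 + U) (H(U) = (2*U)/(-47 + U) = 2*U/(-47 + U))
q = -1035 (q = -6 + ((4 - 4) + 21*(-49)) = -6 + (0 - 1029) = -6 - 1029 = -1035)
1/(H(-74) + q) = 1/(2*(-74)/(-47 - 74) - 1035) = 1/(2*(-74)/(-121) - 1035) = 1/(2*(-74)*(-1/121) - 1035) = 1/(148/121 - 1035) = 1/(-125087/121) = -121/125087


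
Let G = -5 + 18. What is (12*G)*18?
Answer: 2808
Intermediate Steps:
G = 13
(12*G)*18 = (12*13)*18 = 156*18 = 2808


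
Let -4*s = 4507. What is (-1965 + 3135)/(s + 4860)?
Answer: 4680/14933 ≈ 0.31340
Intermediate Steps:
s = -4507/4 (s = -1/4*4507 = -4507/4 ≈ -1126.8)
(-1965 + 3135)/(s + 4860) = (-1965 + 3135)/(-4507/4 + 4860) = 1170/(14933/4) = 1170*(4/14933) = 4680/14933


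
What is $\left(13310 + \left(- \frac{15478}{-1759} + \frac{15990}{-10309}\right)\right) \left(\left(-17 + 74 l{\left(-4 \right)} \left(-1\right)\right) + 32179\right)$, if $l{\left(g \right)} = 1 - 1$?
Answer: $\frac{45957163667196}{107299} \approx 4.2831 \cdot 10^{8}$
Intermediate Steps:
$l{\left(g \right)} = 0$
$\left(13310 + \left(- \frac{15478}{-1759} + \frac{15990}{-10309}\right)\right) \left(\left(-17 + 74 l{\left(-4 \right)} \left(-1\right)\right) + 32179\right) = \left(13310 + \left(- \frac{15478}{-1759} + \frac{15990}{-10309}\right)\right) \left(\left(-17 + 74 \cdot 0 \left(-1\right)\right) + 32179\right) = \left(13310 + \left(\left(-15478\right) \left(- \frac{1}{1759}\right) + 15990 \left(- \frac{1}{10309}\right)\right)\right) \left(\left(-17 + 74 \cdot 0\right) + 32179\right) = \left(13310 + \left(\frac{15478}{1759} - \frac{1230}{793}\right)\right) \left(\left(-17 + 0\right) + 32179\right) = \left(13310 + \frac{10110484}{1394887}\right) \left(-17 + 32179\right) = \frac{18576056454}{1394887} \cdot 32162 = \frac{45957163667196}{107299}$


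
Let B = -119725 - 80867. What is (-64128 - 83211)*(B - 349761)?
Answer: 81088460667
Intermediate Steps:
B = -200592
(-64128 - 83211)*(B - 349761) = (-64128 - 83211)*(-200592 - 349761) = -147339*(-550353) = 81088460667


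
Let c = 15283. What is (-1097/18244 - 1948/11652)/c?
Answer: -12080389/812211550476 ≈ -1.4873e-5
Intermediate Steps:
(-1097/18244 - 1948/11652)/c = (-1097/18244 - 1948/11652)/15283 = (-1097*1/18244 - 1948*1/11652)*(1/15283) = (-1097/18244 - 487/2913)*(1/15283) = -12080389/53144772*1/15283 = -12080389/812211550476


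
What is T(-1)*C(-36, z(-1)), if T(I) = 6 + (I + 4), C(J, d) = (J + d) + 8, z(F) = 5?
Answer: -207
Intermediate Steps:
C(J, d) = 8 + J + d
T(I) = 10 + I (T(I) = 6 + (4 + I) = 10 + I)
T(-1)*C(-36, z(-1)) = (10 - 1)*(8 - 36 + 5) = 9*(-23) = -207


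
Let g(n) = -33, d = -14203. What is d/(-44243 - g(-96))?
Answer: 14203/44210 ≈ 0.32126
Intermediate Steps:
d/(-44243 - g(-96)) = -14203/(-44243 - 1*(-33)) = -14203/(-44243 + 33) = -14203/(-44210) = -14203*(-1/44210) = 14203/44210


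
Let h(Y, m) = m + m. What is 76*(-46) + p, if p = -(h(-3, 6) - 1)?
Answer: -3507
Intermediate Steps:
h(Y, m) = 2*m
p = -11 (p = -(2*6 - 1) = -(12 - 1) = -1*11 = -11)
76*(-46) + p = 76*(-46) - 11 = -3496 - 11 = -3507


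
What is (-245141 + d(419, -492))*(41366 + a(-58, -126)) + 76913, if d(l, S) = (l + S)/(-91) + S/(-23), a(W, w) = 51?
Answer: -21248154200145/2093 ≈ -1.0152e+10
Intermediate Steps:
d(l, S) = -114*S/2093 - l/91 (d(l, S) = (S + l)*(-1/91) + S*(-1/23) = (-S/91 - l/91) - S/23 = -114*S/2093 - l/91)
(-245141 + d(419, -492))*(41366 + a(-58, -126)) + 76913 = (-245141 + (-114/2093*(-492) - 1/91*419))*(41366 + 51) + 76913 = (-245141 + (56088/2093 - 419/91))*41417 + 76913 = (-245141 + 46451/2093)*41417 + 76913 = -513033662/2093*41417 + 76913 = -21248315179054/2093 + 76913 = -21248154200145/2093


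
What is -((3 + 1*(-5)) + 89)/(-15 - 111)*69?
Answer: 667/14 ≈ 47.643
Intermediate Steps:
-((3 + 1*(-5)) + 89)/(-15 - 111)*69 = -((3 - 5) + 89)/(-126)*69 = -(-2 + 89)*(-1/126)*69 = -87*(-1/126)*69 = -(-29)*69/42 = -1*(-667/14) = 667/14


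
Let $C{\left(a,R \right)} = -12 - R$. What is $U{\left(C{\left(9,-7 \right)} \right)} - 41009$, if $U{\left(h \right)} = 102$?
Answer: $-40907$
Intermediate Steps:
$U{\left(C{\left(9,-7 \right)} \right)} - 41009 = 102 - 41009 = -40907$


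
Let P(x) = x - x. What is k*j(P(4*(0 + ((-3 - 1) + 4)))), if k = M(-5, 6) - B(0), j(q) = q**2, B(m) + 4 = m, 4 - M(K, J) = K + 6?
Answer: 0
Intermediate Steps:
M(K, J) = -2 - K (M(K, J) = 4 - (K + 6) = 4 - (6 + K) = 4 + (-6 - K) = -2 - K)
B(m) = -4 + m
P(x) = 0
k = 7 (k = (-2 - 1*(-5)) - (-4 + 0) = (-2 + 5) - 1*(-4) = 3 + 4 = 7)
k*j(P(4*(0 + ((-3 - 1) + 4)))) = 7*0**2 = 7*0 = 0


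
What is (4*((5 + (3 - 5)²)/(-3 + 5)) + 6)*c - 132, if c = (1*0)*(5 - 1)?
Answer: -132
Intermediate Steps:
c = 0 (c = 0*4 = 0)
(4*((5 + (3 - 5)²)/(-3 + 5)) + 6)*c - 132 = (4*((5 + (3 - 5)²)/(-3 + 5)) + 6)*0 - 132 = (4*((5 + (-2)²)/2) + 6)*0 - 132 = (4*((5 + 4)*(½)) + 6)*0 - 132 = (4*(9*(½)) + 6)*0 - 132 = (4*(9/2) + 6)*0 - 132 = (18 + 6)*0 - 132 = 24*0 - 132 = 0 - 132 = -132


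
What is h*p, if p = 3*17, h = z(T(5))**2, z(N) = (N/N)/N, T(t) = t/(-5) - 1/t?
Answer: 425/12 ≈ 35.417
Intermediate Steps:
T(t) = -1/t - t/5 (T(t) = t*(-1/5) - 1/t = -t/5 - 1/t = -1/t - t/5)
z(N) = 1/N
h = 25/36 (h = (1/(-1/5 - 1/5*5))**2 = (1/(-1*1/5 - 1))**2 = (1/(-1/5 - 1))**2 = (1/(-6/5))**2 = (-5/6)**2 = 25/36 ≈ 0.69444)
p = 51
h*p = (25/36)*51 = 425/12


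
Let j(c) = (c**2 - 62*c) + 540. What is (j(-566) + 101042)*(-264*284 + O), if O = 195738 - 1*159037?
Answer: -17492823250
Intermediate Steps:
j(c) = 540 + c**2 - 62*c
O = 36701 (O = 195738 - 159037 = 36701)
(j(-566) + 101042)*(-264*284 + O) = ((540 + (-566)**2 - 62*(-566)) + 101042)*(-264*284 + 36701) = ((540 + 320356 + 35092) + 101042)*(-74976 + 36701) = (355988 + 101042)*(-38275) = 457030*(-38275) = -17492823250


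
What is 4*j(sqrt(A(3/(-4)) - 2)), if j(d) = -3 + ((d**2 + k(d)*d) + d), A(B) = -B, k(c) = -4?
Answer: -17 - 6*I*sqrt(5) ≈ -17.0 - 13.416*I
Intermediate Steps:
j(d) = -3 + d**2 - 3*d (j(d) = -3 + ((d**2 - 4*d) + d) = -3 + (d**2 - 3*d) = -3 + d**2 - 3*d)
4*j(sqrt(A(3/(-4)) - 2)) = 4*(-3 + (sqrt(-3/(-4) - 2))**2 - 3*sqrt(-3/(-4) - 2)) = 4*(-3 + (sqrt(-3*(-1)/4 - 2))**2 - 3*sqrt(-3*(-1)/4 - 2)) = 4*(-3 + (sqrt(-1*(-3/4) - 2))**2 - 3*sqrt(-1*(-3/4) - 2)) = 4*(-3 + (sqrt(3/4 - 2))**2 - 3*sqrt(3/4 - 2)) = 4*(-3 + (sqrt(-5/4))**2 - 3*I*sqrt(5)/2) = 4*(-3 + (I*sqrt(5)/2)**2 - 3*I*sqrt(5)/2) = 4*(-3 - 5/4 - 3*I*sqrt(5)/2) = 4*(-17/4 - 3*I*sqrt(5)/2) = -17 - 6*I*sqrt(5)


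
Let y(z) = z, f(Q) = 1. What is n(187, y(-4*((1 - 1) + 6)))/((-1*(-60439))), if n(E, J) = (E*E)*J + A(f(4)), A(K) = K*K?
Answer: -839255/60439 ≈ -13.886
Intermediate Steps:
A(K) = K²
n(E, J) = 1 + J*E² (n(E, J) = (E*E)*J + 1² = E²*J + 1 = J*E² + 1 = 1 + J*E²)
n(187, y(-4*((1 - 1) + 6)))/((-1*(-60439))) = (1 - 4*((1 - 1) + 6)*187²)/((-1*(-60439))) = (1 - 4*(0 + 6)*34969)/60439 = (1 - 4*6*34969)*(1/60439) = (1 - 24*34969)*(1/60439) = (1 - 839256)*(1/60439) = -839255*1/60439 = -839255/60439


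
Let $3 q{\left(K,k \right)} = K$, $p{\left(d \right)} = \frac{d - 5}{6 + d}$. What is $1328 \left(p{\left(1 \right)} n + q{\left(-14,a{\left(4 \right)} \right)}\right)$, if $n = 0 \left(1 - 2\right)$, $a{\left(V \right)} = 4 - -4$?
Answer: $- \frac{18592}{3} \approx -6197.3$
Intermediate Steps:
$a{\left(V \right)} = 8$ ($a{\left(V \right)} = 4 + 4 = 8$)
$p{\left(d \right)} = \frac{-5 + d}{6 + d}$
$q{\left(K,k \right)} = \frac{K}{3}$
$n = 0$ ($n = 0 \left(-1\right) = 0$)
$1328 \left(p{\left(1 \right)} n + q{\left(-14,a{\left(4 \right)} \right)}\right) = 1328 \left(\frac{-5 + 1}{6 + 1} \cdot 0 + \frac{1}{3} \left(-14\right)\right) = 1328 \left(\frac{1}{7} \left(-4\right) 0 - \frac{14}{3}\right) = 1328 \left(\left(- \frac{4}{7}\right) 0 - \frac{14}{3}\right) = 1328 \left(0 - \frac{14}{3}\right) = 1328 \left(- \frac{14}{3}\right) = - \frac{18592}{3}$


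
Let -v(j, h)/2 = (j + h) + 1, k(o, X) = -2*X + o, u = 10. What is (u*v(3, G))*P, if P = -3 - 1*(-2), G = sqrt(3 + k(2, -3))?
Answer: 80 + 20*sqrt(11) ≈ 146.33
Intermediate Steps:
k(o, X) = o - 2*X
G = sqrt(11) (G = sqrt(3 + (2 - 2*(-3))) = sqrt(3 + (2 + 6)) = sqrt(3 + 8) = sqrt(11) ≈ 3.3166)
v(j, h) = -2 - 2*h - 2*j (v(j, h) = -2*((j + h) + 1) = -2*((h + j) + 1) = -2*(1 + h + j) = -2 - 2*h - 2*j)
P = -1 (P = -3 + 2 = -1)
(u*v(3, G))*P = (10*(-2 - 2*sqrt(11) - 2*3))*(-1) = (10*(-2 - 2*sqrt(11) - 6))*(-1) = (10*(-8 - 2*sqrt(11)))*(-1) = (-80 - 20*sqrt(11))*(-1) = 80 + 20*sqrt(11)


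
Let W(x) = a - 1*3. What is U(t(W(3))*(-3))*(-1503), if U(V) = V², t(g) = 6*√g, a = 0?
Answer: 1460916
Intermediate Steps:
W(x) = -3 (W(x) = 0 - 1*3 = 0 - 3 = -3)
U(t(W(3))*(-3))*(-1503) = ((6*√(-3))*(-3))²*(-1503) = ((6*(I*√3))*(-3))²*(-1503) = ((6*I*√3)*(-3))²*(-1503) = (-18*I*√3)²*(-1503) = -972*(-1503) = 1460916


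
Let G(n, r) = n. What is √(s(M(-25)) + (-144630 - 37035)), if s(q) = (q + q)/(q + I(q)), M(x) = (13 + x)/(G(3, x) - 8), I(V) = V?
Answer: 4*I*√11354 ≈ 426.22*I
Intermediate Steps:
M(x) = -13/5 - x/5 (M(x) = (13 + x)/(3 - 8) = (13 + x)/(-5) = (13 + x)*(-⅕) = -13/5 - x/5)
s(q) = 1 (s(q) = (q + q)/(q + q) = (2*q)/((2*q)) = (2*q)*(1/(2*q)) = 1)
√(s(M(-25)) + (-144630 - 37035)) = √(1 + (-144630 - 37035)) = √(1 - 181665) = √(-181664) = 4*I*√11354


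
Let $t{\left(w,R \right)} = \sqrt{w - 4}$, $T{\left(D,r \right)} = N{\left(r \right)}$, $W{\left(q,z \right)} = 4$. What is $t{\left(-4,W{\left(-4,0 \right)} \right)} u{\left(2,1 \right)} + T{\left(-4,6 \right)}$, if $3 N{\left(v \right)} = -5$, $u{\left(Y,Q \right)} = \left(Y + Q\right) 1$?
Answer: $- \frac{5}{3} + 6 i \sqrt{2} \approx -1.6667 + 8.4853 i$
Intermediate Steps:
$u{\left(Y,Q \right)} = Q + Y$ ($u{\left(Y,Q \right)} = \left(Q + Y\right) 1 = Q + Y$)
$N{\left(v \right)} = - \frac{5}{3}$ ($N{\left(v \right)} = \frac{1}{3} \left(-5\right) = - \frac{5}{3}$)
$T{\left(D,r \right)} = - \frac{5}{3}$
$t{\left(w,R \right)} = \sqrt{-4 + w}$
$t{\left(-4,W{\left(-4,0 \right)} \right)} u{\left(2,1 \right)} + T{\left(-4,6 \right)} = \sqrt{-4 - 4} \left(1 + 2\right) - \frac{5}{3} = \sqrt{-8} \cdot 3 - \frac{5}{3} = 2 i \sqrt{2} \cdot 3 - \frac{5}{3} = 6 i \sqrt{2} - \frac{5}{3} = - \frac{5}{3} + 6 i \sqrt{2}$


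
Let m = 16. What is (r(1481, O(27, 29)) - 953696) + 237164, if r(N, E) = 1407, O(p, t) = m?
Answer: -715125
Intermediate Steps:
O(p, t) = 16
(r(1481, O(27, 29)) - 953696) + 237164 = (1407 - 953696) + 237164 = -952289 + 237164 = -715125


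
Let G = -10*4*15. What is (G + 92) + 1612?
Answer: 1104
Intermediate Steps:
G = -600 (G = -40*15 = -600)
(G + 92) + 1612 = (-600 + 92) + 1612 = -508 + 1612 = 1104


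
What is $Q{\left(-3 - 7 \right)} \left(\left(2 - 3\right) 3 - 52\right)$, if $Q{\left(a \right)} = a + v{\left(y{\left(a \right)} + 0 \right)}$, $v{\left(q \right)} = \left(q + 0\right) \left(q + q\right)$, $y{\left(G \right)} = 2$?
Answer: $110$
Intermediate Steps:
$v{\left(q \right)} = 2 q^{2}$ ($v{\left(q \right)} = q 2 q = 2 q^{2}$)
$Q{\left(a \right)} = 8 + a$ ($Q{\left(a \right)} = a + 2 \left(2 + 0\right)^{2} = a + 2 \cdot 2^{2} = a + 2 \cdot 4 = a + 8 = 8 + a$)
$Q{\left(-3 - 7 \right)} \left(\left(2 - 3\right) 3 - 52\right) = \left(8 - 10\right) \left(\left(2 - 3\right) 3 - 52\right) = \left(8 - 10\right) \left(\left(-1\right) 3 - 52\right) = \left(8 - 10\right) \left(-3 - 52\right) = \left(-2\right) \left(-55\right) = 110$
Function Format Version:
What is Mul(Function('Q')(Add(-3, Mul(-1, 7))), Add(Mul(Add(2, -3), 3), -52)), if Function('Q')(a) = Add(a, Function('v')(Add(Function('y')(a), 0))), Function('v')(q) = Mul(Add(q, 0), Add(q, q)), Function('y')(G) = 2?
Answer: 110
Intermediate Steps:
Function('v')(q) = Mul(2, Pow(q, 2)) (Function('v')(q) = Mul(q, Mul(2, q)) = Mul(2, Pow(q, 2)))
Function('Q')(a) = Add(8, a) (Function('Q')(a) = Add(a, Mul(2, Pow(Add(2, 0), 2))) = Add(a, Mul(2, Pow(2, 2))) = Add(a, Mul(2, 4)) = Add(a, 8) = Add(8, a))
Mul(Function('Q')(Add(-3, Mul(-1, 7))), Add(Mul(Add(2, -3), 3), -52)) = Mul(Add(8, Add(-3, Mul(-1, 7))), Add(Mul(Add(2, -3), 3), -52)) = Mul(Add(8, Add(-3, -7)), Add(Mul(-1, 3), -52)) = Mul(Add(8, -10), Add(-3, -52)) = Mul(-2, -55) = 110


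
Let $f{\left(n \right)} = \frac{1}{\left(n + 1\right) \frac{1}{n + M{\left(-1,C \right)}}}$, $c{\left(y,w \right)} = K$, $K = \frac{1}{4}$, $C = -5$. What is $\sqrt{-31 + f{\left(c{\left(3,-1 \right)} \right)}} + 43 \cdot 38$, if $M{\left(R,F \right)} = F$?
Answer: $1634 + \frac{i \sqrt{870}}{5} \approx 1634.0 + 5.8992 i$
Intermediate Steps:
$K = \frac{1}{4} \approx 0.25$
$c{\left(y,w \right)} = \frac{1}{4}$
$f{\left(n \right)} = \frac{-5 + n}{1 + n}$ ($f{\left(n \right)} = \frac{1}{\left(n + 1\right) \frac{1}{n - 5}} = \frac{1}{\left(1 + n\right) \frac{1}{-5 + n}} = \frac{1}{\frac{1}{-5 + n} \left(1 + n\right)} = \frac{-5 + n}{1 + n}$)
$\sqrt{-31 + f{\left(c{\left(3,-1 \right)} \right)}} + 43 \cdot 38 = \sqrt{-31 + \frac{-5 + \frac{1}{4}}{1 + \frac{1}{4}}} + 43 \cdot 38 = \sqrt{-31 + \frac{1}{\frac{5}{4}} \left(- \frac{19}{4}\right)} + 1634 = \sqrt{-31 + \frac{4}{5} \left(- \frac{19}{4}\right)} + 1634 = \sqrt{-31 - \frac{19}{5}} + 1634 = \sqrt{- \frac{174}{5}} + 1634 = \frac{i \sqrt{870}}{5} + 1634 = 1634 + \frac{i \sqrt{870}}{5}$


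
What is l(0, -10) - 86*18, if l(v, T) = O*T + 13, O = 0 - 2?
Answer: -1515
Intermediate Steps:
O = -2
l(v, T) = 13 - 2*T (l(v, T) = -2*T + 13 = 13 - 2*T)
l(0, -10) - 86*18 = (13 - 2*(-10)) - 86*18 = (13 + 20) - 1548 = 33 - 1548 = -1515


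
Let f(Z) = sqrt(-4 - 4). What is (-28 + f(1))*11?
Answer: -308 + 22*I*sqrt(2) ≈ -308.0 + 31.113*I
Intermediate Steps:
f(Z) = 2*I*sqrt(2) (f(Z) = sqrt(-8) = 2*I*sqrt(2))
(-28 + f(1))*11 = (-28 + 2*I*sqrt(2))*11 = -308 + 22*I*sqrt(2)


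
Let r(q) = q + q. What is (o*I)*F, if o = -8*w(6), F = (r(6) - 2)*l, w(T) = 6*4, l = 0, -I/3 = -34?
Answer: 0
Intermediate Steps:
r(q) = 2*q
I = 102 (I = -3*(-34) = 102)
w(T) = 24
F = 0 (F = (2*6 - 2)*0 = (12 - 2)*0 = 10*0 = 0)
o = -192 (o = -8*24 = -192)
(o*I)*F = -192*102*0 = -19584*0 = 0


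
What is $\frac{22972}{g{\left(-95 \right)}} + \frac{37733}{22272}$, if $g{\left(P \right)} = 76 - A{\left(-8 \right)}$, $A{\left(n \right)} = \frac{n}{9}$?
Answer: $\frac{1157700673}{3853056} \approx 300.46$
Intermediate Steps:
$A{\left(n \right)} = \frac{n}{9}$ ($A{\left(n \right)} = n \frac{1}{9} = \frac{n}{9}$)
$g{\left(P \right)} = \frac{692}{9}$ ($g{\left(P \right)} = 76 - \frac{1}{9} \left(-8\right) = 76 - - \frac{8}{9} = 76 + \frac{8}{9} = \frac{692}{9}$)
$\frac{22972}{g{\left(-95 \right)}} + \frac{37733}{22272} = \frac{22972}{\frac{692}{9}} + \frac{37733}{22272} = 22972 \cdot \frac{9}{692} + 37733 \cdot \frac{1}{22272} = \frac{51687}{173} + \frac{37733}{22272} = \frac{1157700673}{3853056}$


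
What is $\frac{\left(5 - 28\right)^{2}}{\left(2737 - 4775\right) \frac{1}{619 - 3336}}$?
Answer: $\frac{1437293}{2038} \approx 705.25$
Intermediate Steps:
$\frac{\left(5 - 28\right)^{2}}{\left(2737 - 4775\right) \frac{1}{619 - 3336}} = \frac{\left(-23\right)^{2}}{\left(-2038\right) \frac{1}{-2717}} = \frac{529}{\left(-2038\right) \left(- \frac{1}{2717}\right)} = \frac{529}{\frac{2038}{2717}} = 529 \cdot \frac{2717}{2038} = \frac{1437293}{2038}$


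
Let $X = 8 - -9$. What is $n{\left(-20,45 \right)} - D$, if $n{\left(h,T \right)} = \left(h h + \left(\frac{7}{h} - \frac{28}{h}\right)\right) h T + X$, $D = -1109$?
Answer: $-359819$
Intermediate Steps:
$X = 17$ ($X = 8 + 9 = 17$)
$n{\left(h,T \right)} = 17 + T h \left(h^{2} - \frac{21}{h}\right)$ ($n{\left(h,T \right)} = \left(h h + \left(\frac{7}{h} - \frac{28}{h}\right)\right) h T + 17 = \left(h^{2} - \frac{21}{h}\right) h T + 17 = h \left(h^{2} - \frac{21}{h}\right) T + 17 = T h \left(h^{2} - \frac{21}{h}\right) + 17 = 17 + T h \left(h^{2} - \frac{21}{h}\right)$)
$n{\left(-20,45 \right)} - D = \left(17 - 945 + 45 \left(-20\right)^{3}\right) - -1109 = \left(17 - 945 + 45 \left(-8000\right)\right) + 1109 = \left(17 - 945 - 360000\right) + 1109 = -360928 + 1109 = -359819$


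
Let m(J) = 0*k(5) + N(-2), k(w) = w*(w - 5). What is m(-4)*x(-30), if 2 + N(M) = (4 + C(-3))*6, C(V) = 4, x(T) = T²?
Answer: 41400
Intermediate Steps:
k(w) = w*(-5 + w)
N(M) = 46 (N(M) = -2 + (4 + 4)*6 = -2 + 8*6 = -2 + 48 = 46)
m(J) = 46 (m(J) = 0*(5*(-5 + 5)) + 46 = 0*(5*0) + 46 = 0*0 + 46 = 0 + 46 = 46)
m(-4)*x(-30) = 46*(-30)² = 46*900 = 41400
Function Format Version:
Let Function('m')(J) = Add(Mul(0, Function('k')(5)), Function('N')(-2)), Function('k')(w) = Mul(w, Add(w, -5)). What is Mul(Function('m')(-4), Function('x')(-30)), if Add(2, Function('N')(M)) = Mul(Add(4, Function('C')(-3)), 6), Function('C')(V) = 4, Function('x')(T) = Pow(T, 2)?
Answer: 41400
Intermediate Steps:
Function('k')(w) = Mul(w, Add(-5, w))
Function('N')(M) = 46 (Function('N')(M) = Add(-2, Mul(Add(4, 4), 6)) = Add(-2, Mul(8, 6)) = Add(-2, 48) = 46)
Function('m')(J) = 46 (Function('m')(J) = Add(Mul(0, Mul(5, Add(-5, 5))), 46) = Add(Mul(0, Mul(5, 0)), 46) = Add(Mul(0, 0), 46) = Add(0, 46) = 46)
Mul(Function('m')(-4), Function('x')(-30)) = Mul(46, Pow(-30, 2)) = Mul(46, 900) = 41400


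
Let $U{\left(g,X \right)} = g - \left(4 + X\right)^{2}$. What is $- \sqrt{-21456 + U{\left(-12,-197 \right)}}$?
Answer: $- i \sqrt{58717} \approx - 242.32 i$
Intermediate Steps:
$- \sqrt{-21456 + U{\left(-12,-197 \right)}} = - \sqrt{-21456 - \left(12 + \left(4 - 197\right)^{2}\right)} = - \sqrt{-21456 - 37261} = - \sqrt{-58717} = - i \sqrt{58717}$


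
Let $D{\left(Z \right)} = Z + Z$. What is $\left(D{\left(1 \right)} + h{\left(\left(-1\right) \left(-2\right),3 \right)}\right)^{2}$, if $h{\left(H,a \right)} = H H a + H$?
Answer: $256$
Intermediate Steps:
$D{\left(Z \right)} = 2 Z$
$h{\left(H,a \right)} = H + a H^{2}$ ($h{\left(H,a \right)} = H^{2} a + H = a H^{2} + H = H + a H^{2}$)
$\left(D{\left(1 \right)} + h{\left(\left(-1\right) \left(-2\right),3 \right)}\right)^{2} = \left(2 \cdot 1 + \left(-1\right) \left(-2\right) \left(1 + \left(-1\right) \left(-2\right) 3\right)\right)^{2} = \left(2 + 2 \left(1 + 2 \cdot 3\right)\right)^{2} = \left(2 + 2 \left(1 + 6\right)\right)^{2} = \left(2 + 2 \cdot 7\right)^{2} = \left(2 + 14\right)^{2} = 16^{2} = 256$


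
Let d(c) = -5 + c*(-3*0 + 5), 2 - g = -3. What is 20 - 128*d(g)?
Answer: -2540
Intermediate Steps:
g = 5 (g = 2 - 1*(-3) = 2 + 3 = 5)
d(c) = -5 + 5*c (d(c) = -5 + c*(0 + 5) = -5 + c*5 = -5 + 5*c)
20 - 128*d(g) = 20 - 128*(-5 + 5*5) = 20 - 128*(-5 + 25) = 20 - 128*20 = 20 - 2560 = -2540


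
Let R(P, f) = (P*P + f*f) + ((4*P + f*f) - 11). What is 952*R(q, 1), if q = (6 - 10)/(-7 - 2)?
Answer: -541688/81 ≈ -6687.5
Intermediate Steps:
q = 4/9 (q = -4/(-9) = -4*(-1/9) = 4/9 ≈ 0.44444)
R(P, f) = -11 + P**2 + 2*f**2 + 4*P (R(P, f) = (P**2 + f**2) + ((4*P + f**2) - 11) = (P**2 + f**2) + ((f**2 + 4*P) - 11) = (P**2 + f**2) + (-11 + f**2 + 4*P) = -11 + P**2 + 2*f**2 + 4*P)
952*R(q, 1) = 952*(-11 + (4/9)**2 + 2*1**2 + 4*(4/9)) = 952*(-11 + 16/81 + 2*1 + 16/9) = 952*(-11 + 16/81 + 2 + 16/9) = 952*(-569/81) = -541688/81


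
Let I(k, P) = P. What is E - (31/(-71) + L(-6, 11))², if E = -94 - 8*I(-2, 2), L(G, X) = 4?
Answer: -618519/5041 ≈ -122.70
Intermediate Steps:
E = -110 (E = -94 - 8*2 = -94 - 16 = -110)
E - (31/(-71) + L(-6, 11))² = -110 - (31/(-71) + 4)² = -110 - (31*(-1/71) + 4)² = -110 - (-31/71 + 4)² = -110 - (253/71)² = -110 - 1*64009/5041 = -110 - 64009/5041 = -618519/5041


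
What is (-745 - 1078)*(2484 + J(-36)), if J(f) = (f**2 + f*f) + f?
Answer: -9187920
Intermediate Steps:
J(f) = f + 2*f**2 (J(f) = (f**2 + f**2) + f = 2*f**2 + f = f + 2*f**2)
(-745 - 1078)*(2484 + J(-36)) = (-745 - 1078)*(2484 - 36*(1 + 2*(-36))) = -1823*(2484 - 36*(1 - 72)) = -1823*(2484 - 36*(-71)) = -1823*(2484 + 2556) = -1823*5040 = -9187920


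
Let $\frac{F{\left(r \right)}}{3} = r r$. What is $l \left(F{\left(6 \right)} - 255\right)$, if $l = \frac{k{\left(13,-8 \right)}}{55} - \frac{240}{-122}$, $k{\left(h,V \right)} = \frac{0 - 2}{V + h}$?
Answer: $- \frac{4833066}{16775} \approx -288.11$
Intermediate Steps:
$k{\left(h,V \right)} = - \frac{2}{V + h}$
$F{\left(r \right)} = 3 r^{2}$ ($F{\left(r \right)} = 3 r r = 3 r^{2}$)
$l = \frac{32878}{16775}$ ($l = \frac{\left(-2\right) \frac{1}{-8 + 13}}{55} - \frac{240}{-122} = - \frac{2}{5} \cdot \frac{1}{55} - - \frac{120}{61} = \left(-2\right) \frac{1}{5} \cdot \frac{1}{55} + \frac{120}{61} = \left(- \frac{2}{5}\right) \frac{1}{55} + \frac{120}{61} = - \frac{2}{275} + \frac{120}{61} = \frac{32878}{16775} \approx 1.9599$)
$l \left(F{\left(6 \right)} - 255\right) = \frac{32878 \left(3 \cdot 6^{2} - 255\right)}{16775} = \frac{32878 \left(3 \cdot 36 - 255\right)}{16775} = \frac{32878 \left(108 - 255\right)}{16775} = \frac{32878}{16775} \left(-147\right) = - \frac{4833066}{16775}$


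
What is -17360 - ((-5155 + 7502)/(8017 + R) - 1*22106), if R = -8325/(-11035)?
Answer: 83976163435/17695184 ≈ 4745.7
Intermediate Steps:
R = 1665/2207 (R = -8325*(-1/11035) = 1665/2207 ≈ 0.75442)
-17360 - ((-5155 + 7502)/(8017 + R) - 1*22106) = -17360 - ((-5155 + 7502)/(8017 + 1665/2207) - 1*22106) = -17360 - (2347/(17695184/2207) - 22106) = -17360 - (2347*(2207/17695184) - 22106) = -17360 - (5179829/17695184 - 22106) = -17360 - 1*(-391164557675/17695184) = -17360 + 391164557675/17695184 = 83976163435/17695184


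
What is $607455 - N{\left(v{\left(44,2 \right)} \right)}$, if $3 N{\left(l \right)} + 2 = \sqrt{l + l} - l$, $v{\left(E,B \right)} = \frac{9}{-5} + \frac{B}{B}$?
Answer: $\frac{3037277}{5} - \frac{2 i \sqrt{10}}{15} \approx 6.0746 \cdot 10^{5} - 0.42164 i$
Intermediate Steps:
$v{\left(E,B \right)} = - \frac{4}{5}$ ($v{\left(E,B \right)} = 9 \left(- \frac{1}{5}\right) + 1 = - \frac{9}{5} + 1 = - \frac{4}{5}$)
$N{\left(l \right)} = - \frac{2}{3} - \frac{l}{3} + \frac{\sqrt{2} \sqrt{l}}{3}$ ($N{\left(l \right)} = - \frac{2}{3} + \frac{\sqrt{l + l} - l}{3} = - \frac{2}{3} + \frac{\sqrt{2 l} - l}{3} = - \frac{2}{3} + \frac{\sqrt{2} \sqrt{l} - l}{3} = - \frac{2}{3} + \frac{- l + \sqrt{2} \sqrt{l}}{3} = - \frac{2}{3} + \left(- \frac{l}{3} + \frac{\sqrt{2} \sqrt{l}}{3}\right) = - \frac{2}{3} - \frac{l}{3} + \frac{\sqrt{2} \sqrt{l}}{3}$)
$607455 - N{\left(v{\left(44,2 \right)} \right)} = 607455 - \left(- \frac{2}{3} - - \frac{4}{15} + \frac{\sqrt{2} \sqrt{- \frac{4}{5}}}{3}\right) = 607455 - \left(- \frac{2}{3} + \frac{4}{15} + \frac{\sqrt{2} \frac{2 i \sqrt{5}}{5}}{3}\right) = 607455 - \left(- \frac{2}{3} + \frac{4}{15} + \frac{2 i \sqrt{10}}{15}\right) = 607455 - \left(- \frac{2}{5} + \frac{2 i \sqrt{10}}{15}\right) = 607455 + \left(\frac{2}{5} - \frac{2 i \sqrt{10}}{15}\right) = \frac{3037277}{5} - \frac{2 i \sqrt{10}}{15}$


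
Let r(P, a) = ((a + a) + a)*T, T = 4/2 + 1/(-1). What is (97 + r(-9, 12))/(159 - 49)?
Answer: 133/110 ≈ 1.2091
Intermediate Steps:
T = 1 (T = 4*(½) + 1*(-1) = 2 - 1 = 1)
r(P, a) = 3*a (r(P, a) = ((a + a) + a)*1 = (2*a + a)*1 = (3*a)*1 = 3*a)
(97 + r(-9, 12))/(159 - 49) = (97 + 3*12)/(159 - 49) = (97 + 36)/110 = 133*(1/110) = 133/110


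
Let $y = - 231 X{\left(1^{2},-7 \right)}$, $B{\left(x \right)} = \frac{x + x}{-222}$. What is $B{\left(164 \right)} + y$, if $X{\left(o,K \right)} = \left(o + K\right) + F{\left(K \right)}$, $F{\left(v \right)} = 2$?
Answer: $\frac{102400}{111} \approx 922.52$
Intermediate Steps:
$X{\left(o,K \right)} = 2 + K + o$ ($X{\left(o,K \right)} = \left(o + K\right) + 2 = \left(K + o\right) + 2 = 2 + K + o$)
$B{\left(x \right)} = - \frac{x}{111}$ ($B{\left(x \right)} = - \frac{2 x}{222} = - \frac{x}{111}$)
$y = 924$ ($y = - 231 \left(2 - 7 + 1^{2}\right) = - 231 \left(2 - 7 + 1\right) = \left(-231\right) \left(-4\right) = 924$)
$B{\left(164 \right)} + y = \left(- \frac{1}{111}\right) 164 + 924 = - \frac{164}{111} + 924 = \frac{102400}{111}$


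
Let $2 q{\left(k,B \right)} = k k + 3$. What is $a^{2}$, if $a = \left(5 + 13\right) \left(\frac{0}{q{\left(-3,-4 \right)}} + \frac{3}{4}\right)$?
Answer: $\frac{729}{4} \approx 182.25$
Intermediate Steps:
$q{\left(k,B \right)} = \frac{3}{2} + \frac{k^{2}}{2}$ ($q{\left(k,B \right)} = \frac{k k + 3}{2} = \frac{k^{2} + 3}{2} = \frac{3 + k^{2}}{2} = \frac{3}{2} + \frac{k^{2}}{2}$)
$a = \frac{27}{2}$ ($a = \left(5 + 13\right) \left(\frac{0}{\frac{3}{2} + \frac{\left(-3\right)^{2}}{2}} + \frac{3}{4}\right) = 18 \left(\frac{0}{\frac{3}{2} + \frac{1}{2} \cdot 9} + 3 \cdot \frac{1}{4}\right) = 18 \left(\frac{0}{\frac{3}{2} + \frac{9}{2}} + \frac{3}{4}\right) = 18 \left(\frac{0}{6} + \frac{3}{4}\right) = 18 \left(0 \cdot \frac{1}{6} + \frac{3}{4}\right) = 18 \left(0 + \frac{3}{4}\right) = 18 \cdot \frac{3}{4} = \frac{27}{2} \approx 13.5$)
$a^{2} = \left(\frac{27}{2}\right)^{2} = \frac{729}{4}$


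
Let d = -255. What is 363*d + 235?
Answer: -92330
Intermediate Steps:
363*d + 235 = 363*(-255) + 235 = -92565 + 235 = -92330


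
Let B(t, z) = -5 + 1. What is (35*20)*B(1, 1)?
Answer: -2800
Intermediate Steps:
B(t, z) = -4
(35*20)*B(1, 1) = (35*20)*(-4) = 700*(-4) = -2800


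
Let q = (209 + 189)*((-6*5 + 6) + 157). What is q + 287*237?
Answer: 120953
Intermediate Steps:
q = 52934 (q = 398*((-30 + 6) + 157) = 398*(-24 + 157) = 398*133 = 52934)
q + 287*237 = 52934 + 287*237 = 52934 + 68019 = 120953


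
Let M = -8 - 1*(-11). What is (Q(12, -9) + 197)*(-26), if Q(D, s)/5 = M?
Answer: -5512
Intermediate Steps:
M = 3 (M = -8 + 11 = 3)
Q(D, s) = 15 (Q(D, s) = 5*3 = 15)
(Q(12, -9) + 197)*(-26) = (15 + 197)*(-26) = 212*(-26) = -5512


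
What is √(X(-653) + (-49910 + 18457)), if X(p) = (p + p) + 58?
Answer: I*√32701 ≈ 180.83*I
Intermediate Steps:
X(p) = 58 + 2*p (X(p) = 2*p + 58 = 58 + 2*p)
√(X(-653) + (-49910 + 18457)) = √((58 + 2*(-653)) + (-49910 + 18457)) = √((58 - 1306) - 31453) = √(-1248 - 31453) = √(-32701) = I*√32701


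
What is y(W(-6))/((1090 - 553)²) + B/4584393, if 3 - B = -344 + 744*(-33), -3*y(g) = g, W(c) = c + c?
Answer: 266608789/48962845371 ≈ 0.0054451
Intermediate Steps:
W(c) = 2*c
y(g) = -g/3
B = 24899 (B = 3 - (-344 + 744*(-33)) = 3 - (-344 - 24552) = 3 - 1*(-24896) = 3 + 24896 = 24899)
y(W(-6))/((1090 - 553)²) + B/4584393 = (-2*(-6)/3)/((1090 - 553)²) + 24899/4584393 = (-⅓*(-12))/(537²) + 24899*(1/4584393) = 4/288369 + 24899/4584393 = 266608789/48962845371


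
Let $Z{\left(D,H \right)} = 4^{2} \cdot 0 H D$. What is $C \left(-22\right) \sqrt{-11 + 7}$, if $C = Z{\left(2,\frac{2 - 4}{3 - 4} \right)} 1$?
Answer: $0$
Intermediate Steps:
$Z{\left(D,H \right)} = 0$ ($Z{\left(D,H \right)} = 16 \cdot 0 D H = 0 D H = 0$)
$C = 0$ ($C = 0 \cdot 1 = 0$)
$C \left(-22\right) \sqrt{-11 + 7} = 0 \left(-22\right) \sqrt{-11 + 7} = 0 \sqrt{-4} = 0 \cdot 2 i = 0$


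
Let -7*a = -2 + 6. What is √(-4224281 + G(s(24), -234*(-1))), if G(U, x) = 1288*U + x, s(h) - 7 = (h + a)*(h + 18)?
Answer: I*√2947639 ≈ 1716.9*I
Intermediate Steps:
a = -4/7 (a = -(-2 + 6)/7 = -⅐*4 = -4/7 ≈ -0.57143)
s(h) = 7 + (18 + h)*(-4/7 + h) (s(h) = 7 + (h - 4/7)*(h + 18) = 7 + (-4/7 + h)*(18 + h) = 7 + (18 + h)*(-4/7 + h))
G(U, x) = x + 1288*U
√(-4224281 + G(s(24), -234*(-1))) = √(-4224281 + (-234*(-1) + 1288*(-23/7 + 24² + (122/7)*24))) = √(-4224281 + (234 + 1288*(-23/7 + 576 + 2928/7))) = √(-4224281 + (234 + 1288*991)) = √(-4224281 + (234 + 1276408)) = √(-4224281 + 1276642) = √(-2947639) = I*√2947639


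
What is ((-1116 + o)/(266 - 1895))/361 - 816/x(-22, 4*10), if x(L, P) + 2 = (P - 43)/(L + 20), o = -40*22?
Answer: 959730604/588069 ≈ 1632.0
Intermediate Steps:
o = -880
x(L, P) = -2 + (-43 + P)/(20 + L) (x(L, P) = -2 + (P - 43)/(L + 20) = -2 + (-43 + P)/(20 + L))
((-1116 + o)/(266 - 1895))/361 - 816/x(-22, 4*10) = ((-1116 - 880)/(266 - 1895))/361 - 816*(20 - 22)/(-83 + 4*10 - 2*(-22)) = -1996/(-1629)*(1/361) - 816*(-2/(-83 + 40 + 44)) = -1996*(-1/1629)*(1/361) - 816/((-½*1)) = (1996/1629)*(1/361) - 816/(-½) = 1996/588069 - 816*(-2) = 1996/588069 + 1632 = 959730604/588069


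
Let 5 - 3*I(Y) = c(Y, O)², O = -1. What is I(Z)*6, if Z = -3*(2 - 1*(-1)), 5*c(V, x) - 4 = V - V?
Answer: 218/25 ≈ 8.7200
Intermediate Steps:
c(V, x) = ⅘ (c(V, x) = ⅘ + (V - V)/5 = ⅘ + (⅕)*0 = ⅘ + 0 = ⅘)
Z = -9 (Z = -3*(2 + 1) = -3*3 = -9)
I(Y) = 109/75 (I(Y) = 5/3 - (⅘)²/3 = 5/3 - ⅓*16/25 = 5/3 - 16/75 = 109/75)
I(Z)*6 = (109/75)*6 = 218/25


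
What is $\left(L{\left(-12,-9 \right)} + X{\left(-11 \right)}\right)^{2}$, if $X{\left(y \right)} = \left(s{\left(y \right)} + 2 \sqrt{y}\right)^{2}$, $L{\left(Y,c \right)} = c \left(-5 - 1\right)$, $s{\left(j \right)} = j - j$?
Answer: $100$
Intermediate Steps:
$s{\left(j \right)} = 0$
$L{\left(Y,c \right)} = - 6 c$ ($L{\left(Y,c \right)} = c \left(-6\right) = - 6 c$)
$X{\left(y \right)} = 4 y$ ($X{\left(y \right)} = \left(0 + 2 \sqrt{y}\right)^{2} = \left(2 \sqrt{y}\right)^{2} = 4 y$)
$\left(L{\left(-12,-9 \right)} + X{\left(-11 \right)}\right)^{2} = \left(\left(-6\right) \left(-9\right) + 4 \left(-11\right)\right)^{2} = \left(54 - 44\right)^{2} = 10^{2} = 100$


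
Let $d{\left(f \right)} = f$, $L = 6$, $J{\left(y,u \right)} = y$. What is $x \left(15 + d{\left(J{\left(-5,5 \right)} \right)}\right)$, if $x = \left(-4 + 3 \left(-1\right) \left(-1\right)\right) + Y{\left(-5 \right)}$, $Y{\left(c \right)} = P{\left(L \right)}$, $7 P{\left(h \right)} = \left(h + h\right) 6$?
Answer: $\frac{650}{7} \approx 92.857$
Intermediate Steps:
$P{\left(h \right)} = \frac{12 h}{7}$ ($P{\left(h \right)} = \frac{\left(h + h\right) 6}{7} = \frac{2 h 6}{7} = \frac{12 h}{7}$)
$Y{\left(c \right)} = \frac{72}{7}$ ($Y{\left(c \right)} = \frac{12}{7} \cdot 6 = \frac{72}{7}$)
$x = \frac{65}{7}$ ($x = \left(-4 + 3 \left(-1\right) \left(-1\right)\right) + \frac{72}{7} = \left(-4 - -3\right) + \frac{72}{7} = \left(-4 + 3\right) + \frac{72}{7} = -1 + \frac{72}{7} = \frac{65}{7} \approx 9.2857$)
$x \left(15 + d{\left(J{\left(-5,5 \right)} \right)}\right) = \frac{65 \left(15 - 5\right)}{7} = \frac{65}{7} \cdot 10 = \frac{650}{7}$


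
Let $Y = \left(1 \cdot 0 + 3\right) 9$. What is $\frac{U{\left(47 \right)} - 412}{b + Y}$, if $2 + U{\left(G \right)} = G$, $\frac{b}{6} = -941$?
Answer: $\frac{367}{5619} \approx 0.065314$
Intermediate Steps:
$b = -5646$ ($b = 6 \left(-941\right) = -5646$)
$U{\left(G \right)} = -2 + G$
$Y = 27$ ($Y = \left(0 + 3\right) 9 = 3 \cdot 9 = 27$)
$\frac{U{\left(47 \right)} - 412}{b + Y} = \frac{\left(-2 + 47\right) - 412}{-5646 + 27} = \frac{45 - 412}{-5619} = \left(-367\right) \left(- \frac{1}{5619}\right) = \frac{367}{5619}$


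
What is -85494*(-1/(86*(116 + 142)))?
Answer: 14249/3698 ≈ 3.8532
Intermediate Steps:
-85494*(-1/(86*(116 + 142))) = -85494/(258*(-86)) = -85494/(-22188) = -85494*(-1/22188) = 14249/3698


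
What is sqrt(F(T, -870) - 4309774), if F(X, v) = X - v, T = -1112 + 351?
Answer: I*sqrt(4309665) ≈ 2076.0*I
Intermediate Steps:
T = -761
sqrt(F(T, -870) - 4309774) = sqrt((-761 - 1*(-870)) - 4309774) = sqrt((-761 + 870) - 4309774) = sqrt(109 - 4309774) = sqrt(-4309665) = I*sqrt(4309665)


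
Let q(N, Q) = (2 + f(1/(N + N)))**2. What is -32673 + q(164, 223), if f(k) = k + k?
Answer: -878664767/26896 ≈ -32669.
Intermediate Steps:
f(k) = 2*k
q(N, Q) = (2 + 1/N)**2 (q(N, Q) = (2 + 2/(N + N))**2 = (2 + 2/((2*N)))**2 = (2 + 2*(1/(2*N)))**2 = (2 + 1/N)**2)
-32673 + q(164, 223) = -32673 + (1 + 2*164)**2/164**2 = -32673 + (1 + 328)**2/26896 = -32673 + (1/26896)*329**2 = -32673 + (1/26896)*108241 = -32673 + 108241/26896 = -878664767/26896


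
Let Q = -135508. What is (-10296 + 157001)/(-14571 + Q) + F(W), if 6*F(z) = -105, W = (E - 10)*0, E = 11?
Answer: -5546175/300158 ≈ -18.478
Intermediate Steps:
W = 0 (W = (11 - 10)*0 = 1*0 = 0)
F(z) = -35/2 (F(z) = (⅙)*(-105) = -35/2)
(-10296 + 157001)/(-14571 + Q) + F(W) = (-10296 + 157001)/(-14571 - 135508) - 35/2 = 146705/(-150079) - 35/2 = 146705*(-1/150079) - 35/2 = -146705/150079 - 35/2 = -5546175/300158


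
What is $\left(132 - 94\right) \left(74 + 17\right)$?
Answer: $3458$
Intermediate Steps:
$\left(132 - 94\right) \left(74 + 17\right) = 38 \cdot 91 = 3458$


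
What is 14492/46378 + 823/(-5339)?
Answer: 19601847/123806071 ≈ 0.15833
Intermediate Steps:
14492/46378 + 823/(-5339) = 14492*(1/46378) + 823*(-1/5339) = 7246/23189 - 823/5339 = 19601847/123806071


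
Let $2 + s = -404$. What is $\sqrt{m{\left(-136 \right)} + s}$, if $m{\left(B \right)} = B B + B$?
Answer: $\sqrt{17954} \approx 133.99$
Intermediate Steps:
$s = -406$ ($s = -2 - 404 = -406$)
$m{\left(B \right)} = B + B^{2}$ ($m{\left(B \right)} = B^{2} + B = B + B^{2}$)
$\sqrt{m{\left(-136 \right)} + s} = \sqrt{- 136 \left(1 - 136\right) - 406} = \sqrt{\left(-136\right) \left(-135\right) - 406} = \sqrt{18360 - 406} = \sqrt{17954}$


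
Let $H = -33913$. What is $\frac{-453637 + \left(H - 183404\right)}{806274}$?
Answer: $- \frac{335477}{403137} \approx -0.83217$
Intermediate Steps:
$\frac{-453637 + \left(H - 183404\right)}{806274} = \frac{-453637 - 217317}{806274} = \left(-453637 - 217317\right) \frac{1}{806274} = \left(-670954\right) \frac{1}{806274} = - \frac{335477}{403137}$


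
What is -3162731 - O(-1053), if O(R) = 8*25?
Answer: -3162931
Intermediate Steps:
O(R) = 200
-3162731 - O(-1053) = -3162731 - 1*200 = -3162731 - 200 = -3162931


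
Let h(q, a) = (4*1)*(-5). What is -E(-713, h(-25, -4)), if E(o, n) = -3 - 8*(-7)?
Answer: -53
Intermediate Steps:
h(q, a) = -20 (h(q, a) = 4*(-5) = -20)
E(o, n) = 53 (E(o, n) = -3 + 56 = 53)
-E(-713, h(-25, -4)) = -1*53 = -53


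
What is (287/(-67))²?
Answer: 82369/4489 ≈ 18.349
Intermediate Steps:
(287/(-67))² = (287*(-1/67))² = (-287/67)² = 82369/4489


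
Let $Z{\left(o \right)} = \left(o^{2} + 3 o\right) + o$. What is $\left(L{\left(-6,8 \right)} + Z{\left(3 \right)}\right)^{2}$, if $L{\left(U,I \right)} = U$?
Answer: $225$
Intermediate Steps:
$Z{\left(o \right)} = o^{2} + 4 o$
$\left(L{\left(-6,8 \right)} + Z{\left(3 \right)}\right)^{2} = \left(-6 + 3 \left(4 + 3\right)\right)^{2} = \left(-6 + 3 \cdot 7\right)^{2} = \left(-6 + 21\right)^{2} = 15^{2} = 225$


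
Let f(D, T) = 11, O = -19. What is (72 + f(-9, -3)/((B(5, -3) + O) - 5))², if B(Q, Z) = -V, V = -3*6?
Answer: 177241/36 ≈ 4923.4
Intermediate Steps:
V = -18
B(Q, Z) = 18 (B(Q, Z) = -1*(-18) = 18)
(72 + f(-9, -3)/((B(5, -3) + O) - 5))² = (72 + 11/((18 - 19) - 5))² = (72 + 11/(-1 - 5))² = (72 + 11/(-6))² = (72 + 11*(-⅙))² = (72 - 11/6)² = (421/6)² = 177241/36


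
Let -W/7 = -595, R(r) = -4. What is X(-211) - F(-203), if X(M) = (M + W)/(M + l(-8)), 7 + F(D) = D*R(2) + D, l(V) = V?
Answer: -45264/73 ≈ -620.05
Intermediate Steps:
W = 4165 (W = -7*(-595) = 4165)
F(D) = -7 - 3*D (F(D) = -7 + (D*(-4) + D) = -7 + (-4*D + D) = -7 - 3*D)
X(M) = (4165 + M)/(-8 + M) (X(M) = (M + 4165)/(M - 8) = (4165 + M)/(-8 + M))
X(-211) - F(-203) = (4165 - 211)/(-8 - 211) - (-7 - 3*(-203)) = 3954/(-219) - (-7 + 609) = -1/219*3954 - 1*602 = -1318/73 - 602 = -45264/73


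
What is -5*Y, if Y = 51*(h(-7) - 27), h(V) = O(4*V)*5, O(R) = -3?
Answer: 10710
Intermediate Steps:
h(V) = -15 (h(V) = -3*5 = -15)
Y = -2142 (Y = 51*(-15 - 27) = 51*(-42) = -2142)
-5*Y = -5*(-2142) = 10710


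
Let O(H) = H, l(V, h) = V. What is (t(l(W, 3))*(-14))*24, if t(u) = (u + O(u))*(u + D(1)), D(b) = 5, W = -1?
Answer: 2688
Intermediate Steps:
t(u) = 2*u*(5 + u) (t(u) = (u + u)*(u + 5) = (2*u)*(5 + u) = 2*u*(5 + u))
(t(l(W, 3))*(-14))*24 = ((2*(-1)*(5 - 1))*(-14))*24 = ((2*(-1)*4)*(-14))*24 = -8*(-14)*24 = 112*24 = 2688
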